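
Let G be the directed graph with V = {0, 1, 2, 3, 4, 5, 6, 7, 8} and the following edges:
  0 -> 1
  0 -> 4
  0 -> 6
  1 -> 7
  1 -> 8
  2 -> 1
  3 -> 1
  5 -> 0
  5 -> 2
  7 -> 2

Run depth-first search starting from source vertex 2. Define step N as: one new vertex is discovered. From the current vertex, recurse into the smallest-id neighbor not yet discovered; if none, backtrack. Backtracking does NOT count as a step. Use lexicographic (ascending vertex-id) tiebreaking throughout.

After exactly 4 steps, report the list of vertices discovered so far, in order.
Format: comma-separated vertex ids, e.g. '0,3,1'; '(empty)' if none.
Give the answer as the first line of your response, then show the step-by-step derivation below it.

2,1,7,8

step 1: discover 2; path=2; order=2
step 2: discover 1; path=2>1; order=2,1
step 3: discover 7; path=2>1>7; order=2,1,7
step 4: discover 8; path=2>1>8; order=2,1,7,8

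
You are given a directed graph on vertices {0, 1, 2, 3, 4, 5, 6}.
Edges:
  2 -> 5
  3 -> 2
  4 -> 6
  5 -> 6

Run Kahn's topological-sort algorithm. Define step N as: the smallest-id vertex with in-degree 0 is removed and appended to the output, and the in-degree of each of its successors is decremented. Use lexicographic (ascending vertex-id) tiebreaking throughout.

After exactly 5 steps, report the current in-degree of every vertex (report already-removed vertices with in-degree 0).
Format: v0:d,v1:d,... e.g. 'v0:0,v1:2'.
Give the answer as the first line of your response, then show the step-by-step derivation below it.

v0:0,v1:0,v2:0,v3:0,v4:0,v5:0,v6:1

step 1: output 0; order=[0]; indeg=(0,0,1,0,0,1,2)
step 2: output 1; order=[0,1]; indeg=(0,0,1,0,0,1,2)
step 3: output 3; order=[0,1,3]; indeg=(0,0,0,0,0,1,2)
step 4: output 2; order=[0,1,3,2]; indeg=(0,0,0,0,0,0,2)
step 5: output 4; order=[0,1,3,2,4]; indeg=(0,0,0,0,0,0,1)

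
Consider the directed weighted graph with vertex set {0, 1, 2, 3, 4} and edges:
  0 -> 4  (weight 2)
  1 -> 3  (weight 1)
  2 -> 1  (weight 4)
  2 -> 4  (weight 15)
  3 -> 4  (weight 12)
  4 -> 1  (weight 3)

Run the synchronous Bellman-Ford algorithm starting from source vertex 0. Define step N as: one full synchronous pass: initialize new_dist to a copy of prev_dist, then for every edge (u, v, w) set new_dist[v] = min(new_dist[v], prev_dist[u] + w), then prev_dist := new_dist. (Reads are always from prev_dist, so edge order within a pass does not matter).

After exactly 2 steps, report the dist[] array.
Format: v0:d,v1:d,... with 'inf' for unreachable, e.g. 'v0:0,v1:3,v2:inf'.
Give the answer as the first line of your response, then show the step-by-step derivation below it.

v0:0,v1:5,v2:inf,v3:inf,v4:2

step 1: dist = v0:0,v1:inf,v2:inf,v3:inf,v4:2
step 2: dist = v0:0,v1:5,v2:inf,v3:inf,v4:2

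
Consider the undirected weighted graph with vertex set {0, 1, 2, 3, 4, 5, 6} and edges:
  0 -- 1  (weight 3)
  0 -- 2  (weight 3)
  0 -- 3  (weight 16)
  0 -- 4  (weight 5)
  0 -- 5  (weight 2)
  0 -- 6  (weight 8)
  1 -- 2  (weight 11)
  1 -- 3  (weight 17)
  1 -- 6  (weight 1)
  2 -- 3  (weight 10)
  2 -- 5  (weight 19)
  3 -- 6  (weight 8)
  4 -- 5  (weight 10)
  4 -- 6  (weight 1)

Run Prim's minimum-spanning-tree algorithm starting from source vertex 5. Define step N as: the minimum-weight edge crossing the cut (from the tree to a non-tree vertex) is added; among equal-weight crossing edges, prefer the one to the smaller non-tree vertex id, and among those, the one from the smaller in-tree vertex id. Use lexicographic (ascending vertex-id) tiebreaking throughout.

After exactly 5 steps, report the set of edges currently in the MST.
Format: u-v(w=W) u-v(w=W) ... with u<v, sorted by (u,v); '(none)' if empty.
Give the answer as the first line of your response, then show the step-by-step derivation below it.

0-1(w=3) 0-2(w=3) 0-5(w=2) 1-6(w=1) 4-6(w=1)

step 1: add edge 0-5 (w=2); MST = {0-5(w=2)}
step 2: add edge 0-1 (w=3); MST = {0-1(w=3) 0-5(w=2)}
step 3: add edge 1-6 (w=1); MST = {0-1(w=3) 0-5(w=2) 1-6(w=1)}
step 4: add edge 4-6 (w=1); MST = {0-1(w=3) 0-5(w=2) 1-6(w=1) 4-6(w=1)}
step 5: add edge 0-2 (w=3); MST = {0-1(w=3) 0-2(w=3) 0-5(w=2) 1-6(w=1) 4-6(w=1)}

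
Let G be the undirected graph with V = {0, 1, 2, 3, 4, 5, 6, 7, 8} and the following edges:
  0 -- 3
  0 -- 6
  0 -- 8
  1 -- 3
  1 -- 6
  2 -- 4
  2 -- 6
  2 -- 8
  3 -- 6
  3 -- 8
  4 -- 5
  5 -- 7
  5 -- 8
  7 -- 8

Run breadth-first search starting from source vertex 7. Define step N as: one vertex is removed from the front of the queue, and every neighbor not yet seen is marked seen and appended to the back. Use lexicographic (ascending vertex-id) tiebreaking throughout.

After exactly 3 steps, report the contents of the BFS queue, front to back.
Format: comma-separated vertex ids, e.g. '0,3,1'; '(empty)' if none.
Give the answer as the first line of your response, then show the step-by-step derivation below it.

4,0,2,3

step 1: dequeue 7; queue=[5,8]; order=7
step 2: dequeue 5; queue=[8,4]; order=7,5
step 3: dequeue 8; queue=[4,0,2,3]; order=7,5,8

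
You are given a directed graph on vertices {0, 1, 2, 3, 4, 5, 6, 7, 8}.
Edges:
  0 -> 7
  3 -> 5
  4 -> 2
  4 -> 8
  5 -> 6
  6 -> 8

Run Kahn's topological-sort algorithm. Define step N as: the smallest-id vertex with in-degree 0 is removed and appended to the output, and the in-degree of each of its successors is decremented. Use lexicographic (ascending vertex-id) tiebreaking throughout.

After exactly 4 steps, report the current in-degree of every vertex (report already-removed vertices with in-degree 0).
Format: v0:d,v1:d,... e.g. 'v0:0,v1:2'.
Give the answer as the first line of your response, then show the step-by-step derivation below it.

v0:0,v1:0,v2:0,v3:0,v4:0,v5:0,v6:1,v7:0,v8:1

step 1: output 0; order=[0]; indeg=(0,0,1,0,0,1,1,0,2)
step 2: output 1; order=[0,1]; indeg=(0,0,1,0,0,1,1,0,2)
step 3: output 3; order=[0,1,3]; indeg=(0,0,1,0,0,0,1,0,2)
step 4: output 4; order=[0,1,3,4]; indeg=(0,0,0,0,0,0,1,0,1)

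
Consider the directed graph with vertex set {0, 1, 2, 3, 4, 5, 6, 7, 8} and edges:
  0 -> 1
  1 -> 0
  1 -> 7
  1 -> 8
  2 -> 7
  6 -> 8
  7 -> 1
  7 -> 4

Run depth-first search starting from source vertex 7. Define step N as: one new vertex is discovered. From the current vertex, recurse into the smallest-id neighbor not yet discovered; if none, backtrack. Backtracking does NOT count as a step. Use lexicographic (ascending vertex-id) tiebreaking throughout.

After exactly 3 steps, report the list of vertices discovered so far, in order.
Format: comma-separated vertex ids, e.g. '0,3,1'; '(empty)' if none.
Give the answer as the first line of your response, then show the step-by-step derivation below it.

7,1,0

step 1: discover 7; path=7; order=7
step 2: discover 1; path=7>1; order=7,1
step 3: discover 0; path=7>1>0; order=7,1,0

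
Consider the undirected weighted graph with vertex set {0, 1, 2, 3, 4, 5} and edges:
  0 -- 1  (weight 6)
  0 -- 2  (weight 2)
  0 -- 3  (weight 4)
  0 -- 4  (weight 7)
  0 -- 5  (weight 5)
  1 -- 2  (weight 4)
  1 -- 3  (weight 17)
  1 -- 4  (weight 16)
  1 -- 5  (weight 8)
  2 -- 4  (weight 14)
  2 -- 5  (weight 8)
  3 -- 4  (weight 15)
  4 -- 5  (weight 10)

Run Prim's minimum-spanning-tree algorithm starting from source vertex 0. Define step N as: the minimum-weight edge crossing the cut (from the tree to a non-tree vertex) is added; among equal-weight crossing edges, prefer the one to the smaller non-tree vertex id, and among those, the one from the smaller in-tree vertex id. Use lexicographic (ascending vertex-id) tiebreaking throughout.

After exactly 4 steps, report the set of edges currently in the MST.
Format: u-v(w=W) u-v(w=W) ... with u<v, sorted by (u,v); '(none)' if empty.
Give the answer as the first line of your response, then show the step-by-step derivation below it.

0-2(w=2) 0-3(w=4) 0-5(w=5) 1-2(w=4)

step 1: add edge 0-2 (w=2); MST = {0-2(w=2)}
step 2: add edge 1-2 (w=4); MST = {0-2(w=2) 1-2(w=4)}
step 3: add edge 0-3 (w=4); MST = {0-2(w=2) 0-3(w=4) 1-2(w=4)}
step 4: add edge 0-5 (w=5); MST = {0-2(w=2) 0-3(w=4) 0-5(w=5) 1-2(w=4)}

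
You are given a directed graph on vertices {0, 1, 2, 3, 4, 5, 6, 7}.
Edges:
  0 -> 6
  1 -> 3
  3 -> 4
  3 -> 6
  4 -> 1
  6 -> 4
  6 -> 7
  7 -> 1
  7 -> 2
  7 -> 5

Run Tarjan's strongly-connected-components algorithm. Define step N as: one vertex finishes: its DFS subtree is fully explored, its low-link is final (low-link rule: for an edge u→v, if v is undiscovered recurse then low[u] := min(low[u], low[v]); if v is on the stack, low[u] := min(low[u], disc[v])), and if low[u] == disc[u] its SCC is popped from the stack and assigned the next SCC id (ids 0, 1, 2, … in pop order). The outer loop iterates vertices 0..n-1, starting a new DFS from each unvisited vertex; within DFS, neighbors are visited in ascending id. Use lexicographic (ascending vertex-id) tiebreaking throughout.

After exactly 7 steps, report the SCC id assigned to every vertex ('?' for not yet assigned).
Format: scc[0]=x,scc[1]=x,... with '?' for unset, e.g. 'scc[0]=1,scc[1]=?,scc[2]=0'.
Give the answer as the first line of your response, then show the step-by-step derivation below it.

scc[0]=?,scc[1]=2,scc[2]=0,scc[3]=2,scc[4]=2,scc[5]=1,scc[6]=2,scc[7]=2

step 1: low=(low[0]=0,low[1]=3,low[2]=?,low[3]=1,low[4]=2,low[5]=?,low[6]=1,low[7]=?); scc=(scc[0]=?,scc[1]=?,scc[2]=?,scc[3]=?,scc[4]=?,scc[5]=?,scc[6]=?,scc[7]=?)
step 2: low=(low[0]=0,low[1]=1,low[2]=?,low[3]=1,low[4]=2,low[5]=?,low[6]=1,low[7]=?); scc=(scc[0]=?,scc[1]=?,scc[2]=?,scc[3]=?,scc[4]=?,scc[5]=?,scc[6]=?,scc[7]=?)
step 3: low=(low[0]=0,low[1]=1,low[2]=?,low[3]=1,low[4]=1,low[5]=?,low[6]=1,low[7]=?); scc=(scc[0]=?,scc[1]=?,scc[2]=?,scc[3]=?,scc[4]=?,scc[5]=?,scc[6]=?,scc[7]=?)
step 4: low=(low[0]=0,low[1]=1,low[2]=6,low[3]=1,low[4]=1,low[5]=?,low[6]=1,low[7]=3); scc=(scc[0]=?,scc[1]=?,scc[2]=0,scc[3]=?,scc[4]=?,scc[5]=?,scc[6]=?,scc[7]=?)
step 5: low=(low[0]=0,low[1]=1,low[2]=6,low[3]=1,low[4]=1,low[5]=7,low[6]=1,low[7]=3); scc=(scc[0]=?,scc[1]=?,scc[2]=0,scc[3]=?,scc[4]=?,scc[5]=1,scc[6]=?,scc[7]=?)
step 6: low=(low[0]=0,low[1]=1,low[2]=6,low[3]=1,low[4]=1,low[5]=7,low[6]=1,low[7]=3); scc=(scc[0]=?,scc[1]=?,scc[2]=0,scc[3]=?,scc[4]=?,scc[5]=1,scc[6]=?,scc[7]=?)
step 7: low=(low[0]=0,low[1]=1,low[2]=6,low[3]=1,low[4]=1,low[5]=7,low[6]=1,low[7]=3); scc=(scc[0]=?,scc[1]=2,scc[2]=0,scc[3]=2,scc[4]=2,scc[5]=1,scc[6]=2,scc[7]=2)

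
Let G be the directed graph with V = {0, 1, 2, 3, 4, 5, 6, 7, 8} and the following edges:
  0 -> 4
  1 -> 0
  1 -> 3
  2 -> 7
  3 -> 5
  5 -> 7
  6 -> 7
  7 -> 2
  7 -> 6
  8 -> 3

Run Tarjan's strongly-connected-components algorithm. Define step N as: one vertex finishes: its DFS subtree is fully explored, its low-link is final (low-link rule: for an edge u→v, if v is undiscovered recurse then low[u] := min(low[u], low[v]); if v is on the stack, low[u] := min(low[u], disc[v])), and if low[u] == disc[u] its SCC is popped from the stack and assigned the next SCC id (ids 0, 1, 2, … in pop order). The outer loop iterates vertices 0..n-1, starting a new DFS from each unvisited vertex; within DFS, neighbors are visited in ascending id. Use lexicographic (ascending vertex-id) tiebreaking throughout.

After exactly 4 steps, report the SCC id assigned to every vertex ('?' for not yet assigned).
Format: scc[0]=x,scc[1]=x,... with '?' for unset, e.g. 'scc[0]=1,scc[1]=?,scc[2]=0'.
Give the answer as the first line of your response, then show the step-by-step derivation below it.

scc[0]=1,scc[1]=?,scc[2]=?,scc[3]=?,scc[4]=0,scc[5]=?,scc[6]=?,scc[7]=?,scc[8]=?

step 1: low=(low[0]=0,low[1]=?,low[2]=?,low[3]=?,low[4]=1,low[5]=?,low[6]=?,low[7]=?,low[8]=?); scc=(scc[0]=?,scc[1]=?,scc[2]=?,scc[3]=?,scc[4]=0,scc[5]=?,scc[6]=?,scc[7]=?,scc[8]=?)
step 2: low=(low[0]=0,low[1]=?,low[2]=?,low[3]=?,low[4]=1,low[5]=?,low[6]=?,low[7]=?,low[8]=?); scc=(scc[0]=1,scc[1]=?,scc[2]=?,scc[3]=?,scc[4]=0,scc[5]=?,scc[6]=?,scc[7]=?,scc[8]=?)
step 3: low=(low[0]=0,low[1]=2,low[2]=5,low[3]=3,low[4]=1,low[5]=4,low[6]=?,low[7]=5,low[8]=?); scc=(scc[0]=1,scc[1]=?,scc[2]=?,scc[3]=?,scc[4]=0,scc[5]=?,scc[6]=?,scc[7]=?,scc[8]=?)
step 4: low=(low[0]=0,low[1]=2,low[2]=5,low[3]=3,low[4]=1,low[5]=4,low[6]=5,low[7]=5,low[8]=?); scc=(scc[0]=1,scc[1]=?,scc[2]=?,scc[3]=?,scc[4]=0,scc[5]=?,scc[6]=?,scc[7]=?,scc[8]=?)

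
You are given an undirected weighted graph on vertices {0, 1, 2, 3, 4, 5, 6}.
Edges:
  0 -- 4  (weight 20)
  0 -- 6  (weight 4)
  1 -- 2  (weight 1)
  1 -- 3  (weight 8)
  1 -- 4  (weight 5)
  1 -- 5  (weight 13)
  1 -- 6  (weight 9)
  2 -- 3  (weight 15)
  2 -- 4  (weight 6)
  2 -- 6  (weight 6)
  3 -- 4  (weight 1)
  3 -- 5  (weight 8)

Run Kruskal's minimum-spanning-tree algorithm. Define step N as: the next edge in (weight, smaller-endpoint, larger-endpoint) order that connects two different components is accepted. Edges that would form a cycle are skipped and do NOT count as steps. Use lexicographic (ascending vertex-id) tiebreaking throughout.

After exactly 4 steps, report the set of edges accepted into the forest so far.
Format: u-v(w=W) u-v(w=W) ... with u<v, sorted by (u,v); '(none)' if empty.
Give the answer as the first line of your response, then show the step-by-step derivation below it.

0-6(w=4) 1-2(w=1) 1-4(w=5) 3-4(w=1)

step 1: add edge 1-2 (w=1); MST = {1-2(w=1)}
step 2: add edge 3-4 (w=1); MST = {1-2(w=1) 3-4(w=1)}
step 3: add edge 0-6 (w=4); MST = {0-6(w=4) 1-2(w=1) 3-4(w=1)}
step 4: add edge 1-4 (w=5); MST = {0-6(w=4) 1-2(w=1) 1-4(w=5) 3-4(w=1)}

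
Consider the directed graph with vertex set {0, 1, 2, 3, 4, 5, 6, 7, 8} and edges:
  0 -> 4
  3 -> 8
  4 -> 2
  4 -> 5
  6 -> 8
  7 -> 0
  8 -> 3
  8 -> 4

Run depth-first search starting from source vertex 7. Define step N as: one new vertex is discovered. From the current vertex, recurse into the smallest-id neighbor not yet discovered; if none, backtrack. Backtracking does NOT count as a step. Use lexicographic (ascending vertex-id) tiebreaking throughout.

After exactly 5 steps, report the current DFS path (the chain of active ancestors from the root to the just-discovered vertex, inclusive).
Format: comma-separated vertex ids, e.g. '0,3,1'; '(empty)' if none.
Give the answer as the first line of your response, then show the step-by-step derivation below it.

7,0,4,5

step 1: discover 7; path=7; order=7
step 2: discover 0; path=7>0; order=7,0
step 3: discover 4; path=7>0>4; order=7,0,4
step 4: discover 2; path=7>0>4>2; order=7,0,4,2
step 5: discover 5; path=7>0>4>5; order=7,0,4,2,5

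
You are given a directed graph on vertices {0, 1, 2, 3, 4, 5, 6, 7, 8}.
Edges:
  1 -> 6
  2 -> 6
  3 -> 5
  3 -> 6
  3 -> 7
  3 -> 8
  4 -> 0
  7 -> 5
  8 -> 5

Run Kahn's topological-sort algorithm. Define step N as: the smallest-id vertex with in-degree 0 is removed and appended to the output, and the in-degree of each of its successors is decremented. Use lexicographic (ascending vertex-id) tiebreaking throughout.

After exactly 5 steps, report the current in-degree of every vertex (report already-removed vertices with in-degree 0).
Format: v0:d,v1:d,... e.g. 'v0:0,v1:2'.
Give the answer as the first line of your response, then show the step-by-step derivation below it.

v0:0,v1:0,v2:0,v3:0,v4:0,v5:2,v6:0,v7:0,v8:0

step 1: output 1; order=[1]; indeg=(1,0,0,0,0,3,2,1,1)
step 2: output 2; order=[1,2]; indeg=(1,0,0,0,0,3,1,1,1)
step 3: output 3; order=[1,2,3]; indeg=(1,0,0,0,0,2,0,0,0)
step 4: output 4; order=[1,2,3,4]; indeg=(0,0,0,0,0,2,0,0,0)
step 5: output 0; order=[1,2,3,4,0]; indeg=(0,0,0,0,0,2,0,0,0)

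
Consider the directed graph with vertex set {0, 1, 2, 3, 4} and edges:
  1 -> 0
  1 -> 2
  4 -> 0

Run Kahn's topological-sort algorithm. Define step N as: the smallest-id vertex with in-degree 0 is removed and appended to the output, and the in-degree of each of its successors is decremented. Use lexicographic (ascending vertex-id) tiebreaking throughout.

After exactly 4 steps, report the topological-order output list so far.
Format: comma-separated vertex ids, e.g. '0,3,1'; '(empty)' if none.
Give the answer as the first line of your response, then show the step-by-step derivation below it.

1,2,3,4

step 1: output 1; order=[1]; indeg=(1,0,0,0,0)
step 2: output 2; order=[1,2]; indeg=(1,0,0,0,0)
step 3: output 3; order=[1,2,3]; indeg=(1,0,0,0,0)
step 4: output 4; order=[1,2,3,4]; indeg=(0,0,0,0,0)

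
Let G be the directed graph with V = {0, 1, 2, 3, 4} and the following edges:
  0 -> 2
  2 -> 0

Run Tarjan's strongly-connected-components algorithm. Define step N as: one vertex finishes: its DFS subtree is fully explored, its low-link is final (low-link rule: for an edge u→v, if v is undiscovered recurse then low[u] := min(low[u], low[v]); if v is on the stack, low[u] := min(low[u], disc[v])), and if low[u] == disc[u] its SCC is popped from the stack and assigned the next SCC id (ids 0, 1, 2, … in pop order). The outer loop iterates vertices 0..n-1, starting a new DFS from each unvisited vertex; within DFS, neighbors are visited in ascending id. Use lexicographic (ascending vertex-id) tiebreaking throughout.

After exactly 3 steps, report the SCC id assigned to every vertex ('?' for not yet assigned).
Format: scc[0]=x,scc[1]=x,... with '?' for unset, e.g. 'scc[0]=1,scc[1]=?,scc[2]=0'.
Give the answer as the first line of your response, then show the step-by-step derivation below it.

scc[0]=0,scc[1]=1,scc[2]=0,scc[3]=?,scc[4]=?

step 1: low=(low[0]=0,low[1]=?,low[2]=0,low[3]=?,low[4]=?); scc=(scc[0]=?,scc[1]=?,scc[2]=?,scc[3]=?,scc[4]=?)
step 2: low=(low[0]=0,low[1]=?,low[2]=0,low[3]=?,low[4]=?); scc=(scc[0]=0,scc[1]=?,scc[2]=0,scc[3]=?,scc[4]=?)
step 3: low=(low[0]=0,low[1]=2,low[2]=0,low[3]=?,low[4]=?); scc=(scc[0]=0,scc[1]=1,scc[2]=0,scc[3]=?,scc[4]=?)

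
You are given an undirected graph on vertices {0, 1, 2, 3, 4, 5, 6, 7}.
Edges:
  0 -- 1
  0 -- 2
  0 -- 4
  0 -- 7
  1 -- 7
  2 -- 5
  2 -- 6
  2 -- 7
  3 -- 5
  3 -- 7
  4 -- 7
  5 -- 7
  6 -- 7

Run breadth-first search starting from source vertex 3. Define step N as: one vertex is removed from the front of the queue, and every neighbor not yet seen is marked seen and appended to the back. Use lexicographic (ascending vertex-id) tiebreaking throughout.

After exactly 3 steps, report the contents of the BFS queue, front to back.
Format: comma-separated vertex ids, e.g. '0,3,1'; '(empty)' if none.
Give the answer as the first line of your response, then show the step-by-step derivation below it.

2,0,1,4,6

step 1: dequeue 3; queue=[5,7]; order=3
step 2: dequeue 5; queue=[7,2]; order=3,5
step 3: dequeue 7; queue=[2,0,1,4,6]; order=3,5,7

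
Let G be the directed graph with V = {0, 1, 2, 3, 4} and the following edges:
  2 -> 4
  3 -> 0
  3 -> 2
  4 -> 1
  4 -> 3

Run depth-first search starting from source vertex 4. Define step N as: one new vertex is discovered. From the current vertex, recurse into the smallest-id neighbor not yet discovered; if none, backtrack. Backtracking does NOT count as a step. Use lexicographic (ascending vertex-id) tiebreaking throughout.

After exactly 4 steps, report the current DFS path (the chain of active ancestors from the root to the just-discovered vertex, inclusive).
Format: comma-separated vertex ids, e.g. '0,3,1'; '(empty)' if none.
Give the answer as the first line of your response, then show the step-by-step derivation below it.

4,3,0

step 1: discover 4; path=4; order=4
step 2: discover 1; path=4>1; order=4,1
step 3: discover 3; path=4>3; order=4,1,3
step 4: discover 0; path=4>3>0; order=4,1,3,0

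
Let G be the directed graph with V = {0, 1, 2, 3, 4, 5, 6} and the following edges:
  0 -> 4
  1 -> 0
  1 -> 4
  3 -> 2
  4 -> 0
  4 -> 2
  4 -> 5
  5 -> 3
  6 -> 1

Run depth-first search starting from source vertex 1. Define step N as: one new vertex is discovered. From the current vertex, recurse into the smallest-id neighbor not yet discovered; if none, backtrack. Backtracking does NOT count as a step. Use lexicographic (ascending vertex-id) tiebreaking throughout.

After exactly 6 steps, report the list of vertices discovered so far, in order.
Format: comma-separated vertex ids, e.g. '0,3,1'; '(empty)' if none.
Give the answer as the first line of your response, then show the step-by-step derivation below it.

1,0,4,2,5,3

step 1: discover 1; path=1; order=1
step 2: discover 0; path=1>0; order=1,0
step 3: discover 4; path=1>0>4; order=1,0,4
step 4: discover 2; path=1>0>4>2; order=1,0,4,2
step 5: discover 5; path=1>0>4>5; order=1,0,4,2,5
step 6: discover 3; path=1>0>4>5>3; order=1,0,4,2,5,3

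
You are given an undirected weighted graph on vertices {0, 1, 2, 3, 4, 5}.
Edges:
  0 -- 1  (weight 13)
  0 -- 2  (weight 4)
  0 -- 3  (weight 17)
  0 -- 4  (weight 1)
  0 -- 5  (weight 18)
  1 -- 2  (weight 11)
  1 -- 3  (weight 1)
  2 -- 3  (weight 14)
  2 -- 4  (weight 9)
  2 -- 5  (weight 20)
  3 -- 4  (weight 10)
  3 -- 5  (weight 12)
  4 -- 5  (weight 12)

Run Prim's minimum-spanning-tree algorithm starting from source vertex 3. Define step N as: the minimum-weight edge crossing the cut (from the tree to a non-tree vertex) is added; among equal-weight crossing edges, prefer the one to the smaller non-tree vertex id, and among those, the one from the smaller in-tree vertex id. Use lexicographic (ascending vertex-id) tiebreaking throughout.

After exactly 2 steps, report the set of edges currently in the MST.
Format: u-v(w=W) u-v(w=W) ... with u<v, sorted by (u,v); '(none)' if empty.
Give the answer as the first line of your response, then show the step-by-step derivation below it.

1-3(w=1) 3-4(w=10)

step 1: add edge 1-3 (w=1); MST = {1-3(w=1)}
step 2: add edge 3-4 (w=10); MST = {1-3(w=1) 3-4(w=10)}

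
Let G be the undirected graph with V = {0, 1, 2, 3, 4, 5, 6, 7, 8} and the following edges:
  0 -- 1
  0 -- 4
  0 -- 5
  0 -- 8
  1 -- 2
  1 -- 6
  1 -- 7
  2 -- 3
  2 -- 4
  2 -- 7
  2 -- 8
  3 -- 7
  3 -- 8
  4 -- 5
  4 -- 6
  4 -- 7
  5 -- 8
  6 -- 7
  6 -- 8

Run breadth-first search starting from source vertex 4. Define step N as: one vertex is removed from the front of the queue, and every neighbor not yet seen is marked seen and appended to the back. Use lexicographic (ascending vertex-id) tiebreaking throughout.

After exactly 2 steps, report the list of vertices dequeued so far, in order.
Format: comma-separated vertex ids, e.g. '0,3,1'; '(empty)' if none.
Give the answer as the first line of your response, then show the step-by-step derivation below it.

4,0

step 1: dequeue 4; queue=[0,2,5,6,7]; order=4
step 2: dequeue 0; queue=[2,5,6,7,1,8]; order=4,0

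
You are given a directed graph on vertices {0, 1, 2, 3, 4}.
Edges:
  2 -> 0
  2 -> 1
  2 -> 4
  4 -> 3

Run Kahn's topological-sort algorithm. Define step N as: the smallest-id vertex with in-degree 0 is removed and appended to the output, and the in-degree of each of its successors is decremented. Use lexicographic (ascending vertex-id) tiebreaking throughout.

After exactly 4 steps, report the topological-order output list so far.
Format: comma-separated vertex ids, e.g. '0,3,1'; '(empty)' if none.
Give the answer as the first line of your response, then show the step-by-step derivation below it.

2,0,1,4

step 1: output 2; order=[2]; indeg=(0,0,0,1,0)
step 2: output 0; order=[2,0]; indeg=(0,0,0,1,0)
step 3: output 1; order=[2,0,1]; indeg=(0,0,0,1,0)
step 4: output 4; order=[2,0,1,4]; indeg=(0,0,0,0,0)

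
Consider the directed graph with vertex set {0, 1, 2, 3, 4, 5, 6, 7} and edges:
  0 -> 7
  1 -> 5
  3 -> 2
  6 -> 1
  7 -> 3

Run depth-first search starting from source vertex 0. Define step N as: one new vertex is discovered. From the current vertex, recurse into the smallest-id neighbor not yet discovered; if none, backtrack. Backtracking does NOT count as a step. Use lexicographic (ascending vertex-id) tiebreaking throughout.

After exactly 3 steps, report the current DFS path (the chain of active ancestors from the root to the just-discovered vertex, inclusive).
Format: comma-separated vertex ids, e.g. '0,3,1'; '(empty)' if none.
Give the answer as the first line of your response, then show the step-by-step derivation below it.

0,7,3

step 1: discover 0; path=0; order=0
step 2: discover 7; path=0>7; order=0,7
step 3: discover 3; path=0>7>3; order=0,7,3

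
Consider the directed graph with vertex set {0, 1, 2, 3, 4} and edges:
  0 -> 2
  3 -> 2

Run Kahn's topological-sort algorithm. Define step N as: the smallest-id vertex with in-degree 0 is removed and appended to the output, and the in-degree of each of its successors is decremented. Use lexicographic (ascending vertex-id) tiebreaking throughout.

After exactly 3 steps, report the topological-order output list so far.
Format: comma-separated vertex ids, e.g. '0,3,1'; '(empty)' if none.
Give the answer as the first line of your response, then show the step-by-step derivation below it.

0,1,3

step 1: output 0; order=[0]; indeg=(0,0,1,0,0)
step 2: output 1; order=[0,1]; indeg=(0,0,1,0,0)
step 3: output 3; order=[0,1,3]; indeg=(0,0,0,0,0)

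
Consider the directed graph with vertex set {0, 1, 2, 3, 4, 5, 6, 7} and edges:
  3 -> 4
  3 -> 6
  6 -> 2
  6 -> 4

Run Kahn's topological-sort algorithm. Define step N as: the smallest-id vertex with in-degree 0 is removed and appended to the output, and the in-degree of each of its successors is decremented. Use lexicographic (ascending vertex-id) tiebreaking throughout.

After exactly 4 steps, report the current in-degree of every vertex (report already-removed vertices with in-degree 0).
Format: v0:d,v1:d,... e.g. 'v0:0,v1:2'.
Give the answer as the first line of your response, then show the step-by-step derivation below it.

v0:0,v1:0,v2:1,v3:0,v4:1,v5:0,v6:0,v7:0

step 1: output 0; order=[0]; indeg=(0,0,1,0,2,0,1,0)
step 2: output 1; order=[0,1]; indeg=(0,0,1,0,2,0,1,0)
step 3: output 3; order=[0,1,3]; indeg=(0,0,1,0,1,0,0,0)
step 4: output 5; order=[0,1,3,5]; indeg=(0,0,1,0,1,0,0,0)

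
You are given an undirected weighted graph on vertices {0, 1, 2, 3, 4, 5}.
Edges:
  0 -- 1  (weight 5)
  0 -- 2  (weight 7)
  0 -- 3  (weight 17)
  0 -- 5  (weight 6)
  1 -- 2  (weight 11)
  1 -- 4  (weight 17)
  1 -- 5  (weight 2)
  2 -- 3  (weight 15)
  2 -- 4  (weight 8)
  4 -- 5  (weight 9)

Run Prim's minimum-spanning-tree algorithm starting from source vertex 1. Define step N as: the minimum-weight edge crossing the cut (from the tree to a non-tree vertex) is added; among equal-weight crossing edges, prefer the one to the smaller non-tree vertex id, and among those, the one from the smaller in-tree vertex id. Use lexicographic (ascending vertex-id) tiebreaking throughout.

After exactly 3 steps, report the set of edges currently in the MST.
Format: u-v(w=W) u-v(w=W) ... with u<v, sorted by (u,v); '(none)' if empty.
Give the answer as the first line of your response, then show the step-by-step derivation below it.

0-1(w=5) 0-2(w=7) 1-5(w=2)

step 1: add edge 1-5 (w=2); MST = {1-5(w=2)}
step 2: add edge 0-1 (w=5); MST = {0-1(w=5) 1-5(w=2)}
step 3: add edge 0-2 (w=7); MST = {0-1(w=5) 0-2(w=7) 1-5(w=2)}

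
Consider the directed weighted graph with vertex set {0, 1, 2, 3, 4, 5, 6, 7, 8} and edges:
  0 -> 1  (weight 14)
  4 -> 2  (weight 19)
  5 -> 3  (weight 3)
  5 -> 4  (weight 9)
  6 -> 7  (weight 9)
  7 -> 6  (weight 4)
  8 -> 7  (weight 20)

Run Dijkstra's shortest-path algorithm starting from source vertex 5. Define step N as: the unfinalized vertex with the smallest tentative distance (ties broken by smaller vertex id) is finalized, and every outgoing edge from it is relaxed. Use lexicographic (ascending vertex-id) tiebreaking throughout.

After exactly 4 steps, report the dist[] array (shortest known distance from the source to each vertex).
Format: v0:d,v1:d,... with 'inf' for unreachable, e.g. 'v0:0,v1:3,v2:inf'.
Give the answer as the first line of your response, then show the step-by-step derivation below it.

v0:inf,v1:inf,v2:28,v3:3,v4:9,v5:0,v6:inf,v7:inf,v8:inf

step 1: dist = v0:inf,v1:inf,v2:inf,v3:3,v4:9,v5:0,v6:inf,v7:inf,v8:inf
step 2: dist = v0:inf,v1:inf,v2:inf,v3:3,v4:9,v5:0,v6:inf,v7:inf,v8:inf
step 3: dist = v0:inf,v1:inf,v2:28,v3:3,v4:9,v5:0,v6:inf,v7:inf,v8:inf
step 4: dist = v0:inf,v1:inf,v2:28,v3:3,v4:9,v5:0,v6:inf,v7:inf,v8:inf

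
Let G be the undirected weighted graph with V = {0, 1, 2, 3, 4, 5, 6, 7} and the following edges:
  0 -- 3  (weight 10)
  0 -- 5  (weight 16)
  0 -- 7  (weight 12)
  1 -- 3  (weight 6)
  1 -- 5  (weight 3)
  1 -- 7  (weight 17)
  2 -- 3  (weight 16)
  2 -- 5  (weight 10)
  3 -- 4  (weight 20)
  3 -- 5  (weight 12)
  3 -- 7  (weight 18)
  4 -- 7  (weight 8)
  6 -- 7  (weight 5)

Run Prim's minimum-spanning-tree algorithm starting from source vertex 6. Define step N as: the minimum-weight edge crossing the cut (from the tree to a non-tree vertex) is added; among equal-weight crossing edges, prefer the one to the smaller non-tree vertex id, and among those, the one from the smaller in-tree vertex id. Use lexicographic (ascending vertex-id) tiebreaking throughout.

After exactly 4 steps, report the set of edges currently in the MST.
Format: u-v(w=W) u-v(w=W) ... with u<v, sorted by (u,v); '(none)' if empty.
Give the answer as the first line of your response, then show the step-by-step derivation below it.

0-3(w=10) 0-7(w=12) 4-7(w=8) 6-7(w=5)

step 1: add edge 6-7 (w=5); MST = {6-7(w=5)}
step 2: add edge 4-7 (w=8); MST = {4-7(w=8) 6-7(w=5)}
step 3: add edge 0-7 (w=12); MST = {0-7(w=12) 4-7(w=8) 6-7(w=5)}
step 4: add edge 0-3 (w=10); MST = {0-3(w=10) 0-7(w=12) 4-7(w=8) 6-7(w=5)}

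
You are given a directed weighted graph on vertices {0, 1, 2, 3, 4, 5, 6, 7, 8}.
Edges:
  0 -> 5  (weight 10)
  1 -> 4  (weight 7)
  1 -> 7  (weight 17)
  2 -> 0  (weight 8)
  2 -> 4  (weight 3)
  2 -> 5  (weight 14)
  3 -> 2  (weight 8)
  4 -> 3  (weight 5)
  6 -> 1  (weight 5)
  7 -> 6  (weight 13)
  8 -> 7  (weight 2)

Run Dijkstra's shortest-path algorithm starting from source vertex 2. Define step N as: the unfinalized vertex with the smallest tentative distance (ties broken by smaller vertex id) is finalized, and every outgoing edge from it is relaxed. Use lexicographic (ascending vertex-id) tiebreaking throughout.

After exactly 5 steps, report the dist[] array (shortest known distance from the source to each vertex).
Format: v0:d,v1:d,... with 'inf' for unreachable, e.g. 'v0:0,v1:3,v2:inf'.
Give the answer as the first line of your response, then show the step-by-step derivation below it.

v0:8,v1:inf,v2:0,v3:8,v4:3,v5:14,v6:inf,v7:inf,v8:inf

step 1: dist = v0:8,v1:inf,v2:0,v3:inf,v4:3,v5:14,v6:inf,v7:inf,v8:inf
step 2: dist = v0:8,v1:inf,v2:0,v3:8,v4:3,v5:14,v6:inf,v7:inf,v8:inf
step 3: dist = v0:8,v1:inf,v2:0,v3:8,v4:3,v5:14,v6:inf,v7:inf,v8:inf
step 4: dist = v0:8,v1:inf,v2:0,v3:8,v4:3,v5:14,v6:inf,v7:inf,v8:inf
step 5: dist = v0:8,v1:inf,v2:0,v3:8,v4:3,v5:14,v6:inf,v7:inf,v8:inf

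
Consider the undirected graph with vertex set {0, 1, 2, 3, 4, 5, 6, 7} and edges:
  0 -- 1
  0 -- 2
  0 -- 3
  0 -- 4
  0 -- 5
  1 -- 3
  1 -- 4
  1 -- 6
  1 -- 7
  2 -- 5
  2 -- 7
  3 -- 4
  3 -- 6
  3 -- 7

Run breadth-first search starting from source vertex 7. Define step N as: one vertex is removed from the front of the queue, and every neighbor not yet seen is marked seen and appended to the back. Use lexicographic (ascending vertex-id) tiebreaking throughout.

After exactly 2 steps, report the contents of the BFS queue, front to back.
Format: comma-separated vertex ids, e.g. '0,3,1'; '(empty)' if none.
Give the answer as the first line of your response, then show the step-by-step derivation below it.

2,3,0,4,6

step 1: dequeue 7; queue=[1,2,3]; order=7
step 2: dequeue 1; queue=[2,3,0,4,6]; order=7,1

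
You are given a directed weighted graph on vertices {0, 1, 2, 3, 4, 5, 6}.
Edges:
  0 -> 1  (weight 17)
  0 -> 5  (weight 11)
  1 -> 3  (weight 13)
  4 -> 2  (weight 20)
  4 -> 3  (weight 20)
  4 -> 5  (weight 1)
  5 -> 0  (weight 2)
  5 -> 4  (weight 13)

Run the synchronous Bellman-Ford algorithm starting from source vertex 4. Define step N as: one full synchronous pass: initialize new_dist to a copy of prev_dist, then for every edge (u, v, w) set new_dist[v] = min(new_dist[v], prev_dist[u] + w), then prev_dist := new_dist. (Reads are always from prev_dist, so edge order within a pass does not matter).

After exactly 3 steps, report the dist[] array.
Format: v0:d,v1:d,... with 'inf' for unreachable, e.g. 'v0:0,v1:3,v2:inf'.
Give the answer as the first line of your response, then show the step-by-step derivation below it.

v0:3,v1:20,v2:20,v3:20,v4:0,v5:1,v6:inf

step 1: dist = v0:inf,v1:inf,v2:20,v3:20,v4:0,v5:1,v6:inf
step 2: dist = v0:3,v1:inf,v2:20,v3:20,v4:0,v5:1,v6:inf
step 3: dist = v0:3,v1:20,v2:20,v3:20,v4:0,v5:1,v6:inf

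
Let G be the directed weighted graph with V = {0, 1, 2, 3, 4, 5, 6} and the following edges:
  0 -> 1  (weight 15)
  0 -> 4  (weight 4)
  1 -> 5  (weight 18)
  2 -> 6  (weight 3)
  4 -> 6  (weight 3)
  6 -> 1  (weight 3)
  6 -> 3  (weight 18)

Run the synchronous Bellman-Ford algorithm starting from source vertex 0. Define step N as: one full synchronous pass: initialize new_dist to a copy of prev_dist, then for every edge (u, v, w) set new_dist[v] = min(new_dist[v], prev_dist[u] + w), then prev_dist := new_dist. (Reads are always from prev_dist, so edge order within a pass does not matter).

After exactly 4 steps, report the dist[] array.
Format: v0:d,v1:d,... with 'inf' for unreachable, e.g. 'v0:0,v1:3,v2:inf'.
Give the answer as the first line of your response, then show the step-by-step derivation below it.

v0:0,v1:10,v2:inf,v3:25,v4:4,v5:28,v6:7

step 1: dist = v0:0,v1:15,v2:inf,v3:inf,v4:4,v5:inf,v6:inf
step 2: dist = v0:0,v1:15,v2:inf,v3:inf,v4:4,v5:33,v6:7
step 3: dist = v0:0,v1:10,v2:inf,v3:25,v4:4,v5:33,v6:7
step 4: dist = v0:0,v1:10,v2:inf,v3:25,v4:4,v5:28,v6:7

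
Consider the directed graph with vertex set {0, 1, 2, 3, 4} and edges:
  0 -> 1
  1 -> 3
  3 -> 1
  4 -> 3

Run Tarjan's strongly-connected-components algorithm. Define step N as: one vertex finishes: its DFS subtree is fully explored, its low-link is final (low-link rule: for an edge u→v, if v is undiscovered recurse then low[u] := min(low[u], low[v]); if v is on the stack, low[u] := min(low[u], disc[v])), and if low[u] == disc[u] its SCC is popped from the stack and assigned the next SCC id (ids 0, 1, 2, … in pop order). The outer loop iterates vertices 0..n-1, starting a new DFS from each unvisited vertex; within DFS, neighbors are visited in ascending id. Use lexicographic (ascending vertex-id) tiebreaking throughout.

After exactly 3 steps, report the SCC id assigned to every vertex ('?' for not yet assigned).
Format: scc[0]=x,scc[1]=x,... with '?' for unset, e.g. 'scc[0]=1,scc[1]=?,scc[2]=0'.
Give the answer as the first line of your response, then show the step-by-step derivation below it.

scc[0]=1,scc[1]=0,scc[2]=?,scc[3]=0,scc[4]=?

step 1: low=(low[0]=0,low[1]=1,low[2]=?,low[3]=1,low[4]=?); scc=(scc[0]=?,scc[1]=?,scc[2]=?,scc[3]=?,scc[4]=?)
step 2: low=(low[0]=0,low[1]=1,low[2]=?,low[3]=1,low[4]=?); scc=(scc[0]=?,scc[1]=0,scc[2]=?,scc[3]=0,scc[4]=?)
step 3: low=(low[0]=0,low[1]=1,low[2]=?,low[3]=1,low[4]=?); scc=(scc[0]=1,scc[1]=0,scc[2]=?,scc[3]=0,scc[4]=?)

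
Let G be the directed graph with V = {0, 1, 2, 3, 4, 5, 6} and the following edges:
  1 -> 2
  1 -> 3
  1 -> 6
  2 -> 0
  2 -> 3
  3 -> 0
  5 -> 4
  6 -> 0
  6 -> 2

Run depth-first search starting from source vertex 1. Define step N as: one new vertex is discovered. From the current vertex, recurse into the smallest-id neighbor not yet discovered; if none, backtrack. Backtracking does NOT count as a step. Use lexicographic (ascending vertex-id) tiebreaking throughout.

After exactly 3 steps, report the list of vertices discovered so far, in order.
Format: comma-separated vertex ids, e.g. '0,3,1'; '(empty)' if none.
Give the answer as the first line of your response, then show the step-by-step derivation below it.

1,2,0

step 1: discover 1; path=1; order=1
step 2: discover 2; path=1>2; order=1,2
step 3: discover 0; path=1>2>0; order=1,2,0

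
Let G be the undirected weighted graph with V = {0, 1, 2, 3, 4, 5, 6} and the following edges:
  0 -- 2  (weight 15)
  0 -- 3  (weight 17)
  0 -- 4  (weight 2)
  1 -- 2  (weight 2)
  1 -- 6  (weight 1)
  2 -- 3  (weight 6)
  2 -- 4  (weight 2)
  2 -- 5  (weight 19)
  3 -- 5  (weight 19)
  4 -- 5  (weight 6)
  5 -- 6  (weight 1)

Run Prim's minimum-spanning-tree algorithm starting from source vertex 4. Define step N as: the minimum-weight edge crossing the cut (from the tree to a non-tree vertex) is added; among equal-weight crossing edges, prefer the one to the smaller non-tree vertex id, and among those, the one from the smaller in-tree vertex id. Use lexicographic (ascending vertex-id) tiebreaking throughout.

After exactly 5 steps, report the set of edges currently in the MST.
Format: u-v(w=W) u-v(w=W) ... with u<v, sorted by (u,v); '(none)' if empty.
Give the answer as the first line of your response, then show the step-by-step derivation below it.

0-4(w=2) 1-2(w=2) 1-6(w=1) 2-4(w=2) 5-6(w=1)

step 1: add edge 0-4 (w=2); MST = {0-4(w=2)}
step 2: add edge 2-4 (w=2); MST = {0-4(w=2) 2-4(w=2)}
step 3: add edge 1-2 (w=2); MST = {0-4(w=2) 1-2(w=2) 2-4(w=2)}
step 4: add edge 1-6 (w=1); MST = {0-4(w=2) 1-2(w=2) 1-6(w=1) 2-4(w=2)}
step 5: add edge 5-6 (w=1); MST = {0-4(w=2) 1-2(w=2) 1-6(w=1) 2-4(w=2) 5-6(w=1)}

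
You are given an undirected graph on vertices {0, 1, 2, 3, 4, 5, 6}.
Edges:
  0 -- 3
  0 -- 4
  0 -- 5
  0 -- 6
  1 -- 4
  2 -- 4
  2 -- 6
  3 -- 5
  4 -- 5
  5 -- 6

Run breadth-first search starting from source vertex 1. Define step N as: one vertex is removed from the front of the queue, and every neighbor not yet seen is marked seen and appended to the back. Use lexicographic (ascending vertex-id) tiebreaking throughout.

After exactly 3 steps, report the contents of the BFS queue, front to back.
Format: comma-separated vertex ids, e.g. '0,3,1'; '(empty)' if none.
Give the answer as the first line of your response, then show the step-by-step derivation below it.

2,5,3,6

step 1: dequeue 1; queue=[4]; order=1
step 2: dequeue 4; queue=[0,2,5]; order=1,4
step 3: dequeue 0; queue=[2,5,3,6]; order=1,4,0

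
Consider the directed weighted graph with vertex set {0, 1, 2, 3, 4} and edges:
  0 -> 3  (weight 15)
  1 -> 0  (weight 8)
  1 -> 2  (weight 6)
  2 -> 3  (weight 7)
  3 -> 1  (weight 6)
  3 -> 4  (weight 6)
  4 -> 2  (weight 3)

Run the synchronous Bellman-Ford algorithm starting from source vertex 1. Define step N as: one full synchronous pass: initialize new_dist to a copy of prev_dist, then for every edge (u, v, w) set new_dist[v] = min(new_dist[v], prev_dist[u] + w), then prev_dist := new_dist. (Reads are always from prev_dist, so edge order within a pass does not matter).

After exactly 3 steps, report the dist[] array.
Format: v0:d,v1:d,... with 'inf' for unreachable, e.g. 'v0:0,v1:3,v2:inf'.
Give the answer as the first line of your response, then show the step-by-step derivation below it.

v0:8,v1:0,v2:6,v3:13,v4:19

step 1: dist = v0:8,v1:0,v2:6,v3:inf,v4:inf
step 2: dist = v0:8,v1:0,v2:6,v3:13,v4:inf
step 3: dist = v0:8,v1:0,v2:6,v3:13,v4:19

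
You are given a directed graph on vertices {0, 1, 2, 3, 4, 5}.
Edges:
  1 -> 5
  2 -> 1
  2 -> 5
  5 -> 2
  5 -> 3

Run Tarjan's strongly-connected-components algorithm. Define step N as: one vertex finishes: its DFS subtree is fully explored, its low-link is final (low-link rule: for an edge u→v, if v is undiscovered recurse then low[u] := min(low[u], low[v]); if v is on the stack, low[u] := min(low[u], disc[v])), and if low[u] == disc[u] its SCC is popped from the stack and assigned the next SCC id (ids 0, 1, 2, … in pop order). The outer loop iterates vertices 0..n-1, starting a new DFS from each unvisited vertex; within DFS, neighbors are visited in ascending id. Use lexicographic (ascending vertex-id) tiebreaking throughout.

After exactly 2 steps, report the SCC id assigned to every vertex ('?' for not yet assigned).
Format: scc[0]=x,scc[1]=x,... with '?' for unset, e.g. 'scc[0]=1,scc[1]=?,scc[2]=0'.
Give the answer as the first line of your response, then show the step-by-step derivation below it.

scc[0]=0,scc[1]=?,scc[2]=?,scc[3]=?,scc[4]=?,scc[5]=?

step 1: low=(low[0]=0,low[1]=?,low[2]=?,low[3]=?,low[4]=?,low[5]=?); scc=(scc[0]=0,scc[1]=?,scc[2]=?,scc[3]=?,scc[4]=?,scc[5]=?)
step 2: low=(low[0]=0,low[1]=1,low[2]=1,low[3]=?,low[4]=?,low[5]=2); scc=(scc[0]=0,scc[1]=?,scc[2]=?,scc[3]=?,scc[4]=?,scc[5]=?)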